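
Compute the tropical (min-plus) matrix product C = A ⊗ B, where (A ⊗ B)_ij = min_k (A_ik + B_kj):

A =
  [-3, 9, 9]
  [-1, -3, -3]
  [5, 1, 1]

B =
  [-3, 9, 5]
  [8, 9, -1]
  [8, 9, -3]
A ⊗ B =
  [-6, 6, 2]
  [-4, 6, -6]
  [2, 10, -2]

Apply the min-plus product entry-by-entry:
  C[0][0] = min over k of (A[0][0] + B[0][0] = -3 + -3 = -6, A[0][1] + B[1][0] = 9 + 8 = 17, A[0][2] + B[2][0] = 9 + 8 = 17) = -6 (attained at k = 0)
  C[0][1] = min over k of (A[0][0] + B[0][1] = -3 + 9 = 6, A[0][1] + B[1][1] = 9 + 9 = 18, A[0][2] + B[2][1] = 9 + 9 = 18) = 6 (attained at k = 0)
  C[0][2] = min over k of (A[0][0] + B[0][2] = -3 + 5 = 2, A[0][1] + B[1][2] = 9 + -1 = 8, A[0][2] + B[2][2] = 9 + -3 = 6) = 2 (attained at k = 0)
  C[1][0] = min over k of (A[1][0] + B[0][0] = -1 + -3 = -4, A[1][1] + B[1][0] = -3 + 8 = 5, A[1][2] + B[2][0] = -3 + 8 = 5) = -4 (attained at k = 0)
  C[1][1] = min over k of (A[1][0] + B[0][1] = -1 + 9 = 8, A[1][1] + B[1][1] = -3 + 9 = 6, A[1][2] + B[2][1] = -3 + 9 = 6) = 6 (attained at k = 1)
  C[1][2] = min over k of (A[1][0] + B[0][2] = -1 + 5 = 4, A[1][1] + B[1][2] = -3 + -1 = -4, A[1][2] + B[2][2] = -3 + -3 = -6) = -6 (attained at k = 2)
  C[2][0] = min over k of (A[2][0] + B[0][0] = 5 + -3 = 2, A[2][1] + B[1][0] = 1 + 8 = 9, A[2][2] + B[2][0] = 1 + 8 = 9) = 2 (attained at k = 0)
  C[2][1] = min over k of (A[2][0] + B[0][1] = 5 + 9 = 14, A[2][1] + B[1][1] = 1 + 9 = 10, A[2][2] + B[2][1] = 1 + 9 = 10) = 10 (attained at k = 1)
  C[2][2] = min over k of (A[2][0] + B[0][2] = 5 + 5 = 10, A[2][1] + B[1][2] = 1 + -1 = 0, A[2][2] + B[2][2] = 1 + -3 = -2) = -2 (attained at k = 2)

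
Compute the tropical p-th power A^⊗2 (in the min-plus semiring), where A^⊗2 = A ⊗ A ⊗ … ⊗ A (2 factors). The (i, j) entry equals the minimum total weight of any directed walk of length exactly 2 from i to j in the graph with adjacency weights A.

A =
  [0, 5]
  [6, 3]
A^⊗2 =
  [0, 5]
  [6, 6]

Each entry (A^⊗2)_ij equals the minimum over all length-2 walks i = v_0 → v_1 → … → v_2 = j of Σ_t A[v_t][v_{t+1}]. For example, for (i, j) = (0, 1) we minimise over 2 possible intermediate vertex sequences; the minimum is 5, attained along the walk 0 → 0 → 1.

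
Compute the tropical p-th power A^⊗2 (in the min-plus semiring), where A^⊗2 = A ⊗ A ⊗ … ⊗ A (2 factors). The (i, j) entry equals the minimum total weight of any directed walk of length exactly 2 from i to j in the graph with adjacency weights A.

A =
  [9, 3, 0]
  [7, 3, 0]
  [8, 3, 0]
A^⊗2 =
  [8, 3, 0]
  [8, 3, 0]
  [8, 3, 0]

Each entry (A^⊗2)_ij equals the minimum over all length-2 walks i = v_0 → v_1 → … → v_2 = j of Σ_t A[v_t][v_{t+1}]. For example, for (i, j) = (0, 2) we minimise over 3 possible intermediate vertex sequences; the minimum is 0, attained along the walk 0 → 2 → 2.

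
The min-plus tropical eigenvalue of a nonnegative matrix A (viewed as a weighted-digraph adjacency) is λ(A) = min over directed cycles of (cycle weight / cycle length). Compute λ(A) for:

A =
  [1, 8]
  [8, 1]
λ(A) = 1

Enumerate directed cycles and compute their means (weight / length). Sample:
  cycle 0 → 0: weight = 1, length = 1, mean = 1/1 ≈ 1.000
  cycle 1 → 1: weight = 1, length = 1, mean = 1/1 ≈ 1.000
  cycle 0 → 1 → 0: weight = 16, length = 2, mean = 16/2 ≈ 8.000
  cycle 1 → 0 → 1: weight = 16, length = 2, mean = 16/2 ≈ 8.000
Minimum mean = 1.000, attained e.g. along the cycle 0 → 0 with weight 1 and length 1. So λ(A) = 1/1 = 1.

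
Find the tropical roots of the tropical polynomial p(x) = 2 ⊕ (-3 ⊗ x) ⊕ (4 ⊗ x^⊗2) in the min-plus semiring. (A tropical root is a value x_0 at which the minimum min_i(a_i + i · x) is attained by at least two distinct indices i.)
Roots: {-7, 5}

Each tropical root is a break point of the lower envelope of the lines y = a_i + i · x (there are 3 lines, with slopes 0, 1, ..., 2). Only the lines that attain the minimum somewhere contribute to roots; other lines are dominated. Here the surviving (envelope) indices are i = 2, i = 1, i = 0.
Intersections between consecutive envelope lines give the roots: for adjacent envelope indices i < j the intersection is x = (a_i − a_j) / (j − i). Reading off the sorted break points: {-7, 5}.
Verification: at each break x_0, at least two indices attain the minimum of min_i(a_i + i · x_0).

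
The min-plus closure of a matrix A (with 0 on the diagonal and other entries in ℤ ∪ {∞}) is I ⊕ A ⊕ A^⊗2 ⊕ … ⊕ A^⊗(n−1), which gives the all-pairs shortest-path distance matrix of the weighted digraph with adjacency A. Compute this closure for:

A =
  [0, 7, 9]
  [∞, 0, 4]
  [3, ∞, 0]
Closure =
  [0, 7, 9]
  [7, 0, 4]
  [3, 10, 0]

This is the Floyd-Warshall all-pairs shortest-path computation. For each intermediate vertex k = 0, 1, …, 2, update dist[i][j] ← min(dist[i][j], dist[i][k] + dist[k][j]). The final matrix gives, for each (i, j), the minimum total weight of any directed path from i to j (possibly empty when i = j).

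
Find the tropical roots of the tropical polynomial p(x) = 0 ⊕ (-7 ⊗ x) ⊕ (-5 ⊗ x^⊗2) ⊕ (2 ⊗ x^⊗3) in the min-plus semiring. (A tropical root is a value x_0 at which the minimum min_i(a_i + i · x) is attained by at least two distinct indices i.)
Roots: {-7, -2, 7}

Each tropical root is a break point of the lower envelope of the lines y = a_i + i · x (there are 4 lines, with slopes 0, 1, ..., 3). Only the lines that attain the minimum somewhere contribute to roots; other lines are dominated. Here the surviving (envelope) indices are i = 3, i = 2, i = 1, i = 0.
Intersections between consecutive envelope lines give the roots: for adjacent envelope indices i < j the intersection is x = (a_i − a_j) / (j − i). Reading off the sorted break points: {-7, -2, 7}.
Verification: at each break x_0, at least two indices attain the minimum of min_i(a_i + i · x_0).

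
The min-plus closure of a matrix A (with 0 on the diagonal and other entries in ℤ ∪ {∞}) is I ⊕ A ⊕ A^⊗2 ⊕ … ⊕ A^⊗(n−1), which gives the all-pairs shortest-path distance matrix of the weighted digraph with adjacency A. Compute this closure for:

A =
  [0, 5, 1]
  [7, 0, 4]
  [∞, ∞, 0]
Closure =
  [0, 5, 1]
  [7, 0, 4]
  [∞, ∞, 0]

This is the Floyd-Warshall all-pairs shortest-path computation. For each intermediate vertex k = 0, 1, …, 2, update dist[i][j] ← min(dist[i][j], dist[i][k] + dist[k][j]). The final matrix gives, for each (i, j), the minimum total weight of any directed path from i to j (possibly empty when i = j).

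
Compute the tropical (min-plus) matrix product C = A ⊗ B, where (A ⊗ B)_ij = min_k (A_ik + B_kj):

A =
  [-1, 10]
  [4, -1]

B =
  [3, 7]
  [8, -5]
A ⊗ B =
  [2, 5]
  [7, -6]

Apply the min-plus product entry-by-entry:
  C[0][0] = min over k of (A[0][0] + B[0][0] = -1 + 3 = 2, A[0][1] + B[1][0] = 10 + 8 = 18) = 2 (attained at k = 0)
  C[0][1] = min over k of (A[0][0] + B[0][1] = -1 + 7 = 6, A[0][1] + B[1][1] = 10 + -5 = 5) = 5 (attained at k = 1)
  C[1][0] = min over k of (A[1][0] + B[0][0] = 4 + 3 = 7, A[1][1] + B[1][0] = -1 + 8 = 7) = 7 (attained at k = 0)
  C[1][1] = min over k of (A[1][0] + B[0][1] = 4 + 7 = 11, A[1][1] + B[1][1] = -1 + -5 = -6) = -6 (attained at k = 1)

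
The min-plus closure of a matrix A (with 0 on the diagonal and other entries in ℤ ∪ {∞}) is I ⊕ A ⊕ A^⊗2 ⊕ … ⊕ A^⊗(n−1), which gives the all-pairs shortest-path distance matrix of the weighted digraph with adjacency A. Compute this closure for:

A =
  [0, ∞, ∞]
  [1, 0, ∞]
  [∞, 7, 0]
Closure =
  [0, ∞, ∞]
  [1, 0, ∞]
  [8, 7, 0]

This is the Floyd-Warshall all-pairs shortest-path computation. For each intermediate vertex k = 0, 1, …, 2, update dist[i][j] ← min(dist[i][j], dist[i][k] + dist[k][j]). The final matrix gives, for each (i, j), the minimum total weight of any directed path from i to j (possibly empty when i = j).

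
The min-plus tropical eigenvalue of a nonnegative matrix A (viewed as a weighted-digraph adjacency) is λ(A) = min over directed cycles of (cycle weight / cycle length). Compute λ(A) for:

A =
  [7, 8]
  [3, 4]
λ(A) = 4

Enumerate directed cycles and compute their means (weight / length). Sample:
  cycle 0 → 0: weight = 7, length = 1, mean = 7/1 ≈ 7.000
  cycle 1 → 1: weight = 4, length = 1, mean = 4/1 ≈ 4.000
  cycle 0 → 1 → 0: weight = 11, length = 2, mean = 11/2 ≈ 5.500
  cycle 1 → 0 → 1: weight = 11, length = 2, mean = 11/2 ≈ 5.500
Minimum mean = 4.000, attained e.g. along the cycle 1 → 1 with weight 4 and length 1. So λ(A) = 4/1 = 4.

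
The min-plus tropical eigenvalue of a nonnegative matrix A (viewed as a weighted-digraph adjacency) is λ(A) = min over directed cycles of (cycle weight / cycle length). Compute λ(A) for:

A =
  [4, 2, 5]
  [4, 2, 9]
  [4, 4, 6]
λ(A) = 2

Enumerate directed cycles and compute their means (weight / length). Sample:
  cycle 0 → 0: weight = 4, length = 1, mean = 4/1 ≈ 4.000
  cycle 1 → 1: weight = 2, length = 1, mean = 2/1 ≈ 2.000
  cycle 2 → 2: weight = 6, length = 1, mean = 6/1 ≈ 6.000
  cycle 0 → 1 → 0: weight = 6, length = 2, mean = 6/2 ≈ 3.000
  cycle 0 → 2 → 0: weight = 9, length = 2, mean = 9/2 ≈ 4.500
  cycle 1 → 0 → 1: weight = 6, length = 2, mean = 6/2 ≈ 3.000
Minimum mean = 2.000, attained e.g. along the cycle 1 → 1 with weight 2 and length 1. So λ(A) = 2/1 = 2.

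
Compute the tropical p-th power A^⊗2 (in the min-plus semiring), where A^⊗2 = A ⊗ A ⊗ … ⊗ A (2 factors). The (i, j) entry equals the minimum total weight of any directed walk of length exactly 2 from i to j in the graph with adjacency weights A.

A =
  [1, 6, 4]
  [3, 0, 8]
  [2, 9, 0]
A^⊗2 =
  [2, 6, 4]
  [3, 0, 7]
  [2, 8, 0]

Each entry (A^⊗2)_ij equals the minimum over all length-2 walks i = v_0 → v_1 → … → v_2 = j of Σ_t A[v_t][v_{t+1}]. For example, for (i, j) = (0, 2) we minimise over 3 possible intermediate vertex sequences; the minimum is 4, attained along the walk 0 → 2 → 2.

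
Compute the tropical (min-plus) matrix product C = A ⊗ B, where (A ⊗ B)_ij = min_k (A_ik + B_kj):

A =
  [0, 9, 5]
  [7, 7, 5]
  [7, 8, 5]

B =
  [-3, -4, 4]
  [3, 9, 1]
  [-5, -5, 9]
A ⊗ B =
  [-3, -4, 4]
  [0, 0, 8]
  [0, 0, 9]

Apply the min-plus product entry-by-entry:
  C[0][0] = min over k of (A[0][0] + B[0][0] = 0 + -3 = -3, A[0][1] + B[1][0] = 9 + 3 = 12, A[0][2] + B[2][0] = 5 + -5 = 0) = -3 (attained at k = 0)
  C[0][1] = min over k of (A[0][0] + B[0][1] = 0 + -4 = -4, A[0][1] + B[1][1] = 9 + 9 = 18, A[0][2] + B[2][1] = 5 + -5 = 0) = -4 (attained at k = 0)
  C[0][2] = min over k of (A[0][0] + B[0][2] = 0 + 4 = 4, A[0][1] + B[1][2] = 9 + 1 = 10, A[0][2] + B[2][2] = 5 + 9 = 14) = 4 (attained at k = 0)
  C[1][0] = min over k of (A[1][0] + B[0][0] = 7 + -3 = 4, A[1][1] + B[1][0] = 7 + 3 = 10, A[1][2] + B[2][0] = 5 + -5 = 0) = 0 (attained at k = 2)
  C[1][1] = min over k of (A[1][0] + B[0][1] = 7 + -4 = 3, A[1][1] + B[1][1] = 7 + 9 = 16, A[1][2] + B[2][1] = 5 + -5 = 0) = 0 (attained at k = 2)
  C[1][2] = min over k of (A[1][0] + B[0][2] = 7 + 4 = 11, A[1][1] + B[1][2] = 7 + 1 = 8, A[1][2] + B[2][2] = 5 + 9 = 14) = 8 (attained at k = 1)
  C[2][0] = min over k of (A[2][0] + B[0][0] = 7 + -3 = 4, A[2][1] + B[1][0] = 8 + 3 = 11, A[2][2] + B[2][0] = 5 + -5 = 0) = 0 (attained at k = 2)
  C[2][1] = min over k of (A[2][0] + B[0][1] = 7 + -4 = 3, A[2][1] + B[1][1] = 8 + 9 = 17, A[2][2] + B[2][1] = 5 + -5 = 0) = 0 (attained at k = 2)
  C[2][2] = min over k of (A[2][0] + B[0][2] = 7 + 4 = 11, A[2][1] + B[1][2] = 8 + 1 = 9, A[2][2] + B[2][2] = 5 + 9 = 14) = 9 (attained at k = 1)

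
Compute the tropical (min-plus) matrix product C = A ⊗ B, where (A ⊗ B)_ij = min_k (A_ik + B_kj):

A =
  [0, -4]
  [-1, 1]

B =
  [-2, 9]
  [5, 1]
A ⊗ B =
  [-2, -3]
  [-3, 2]

Apply the min-plus product entry-by-entry:
  C[0][0] = min over k of (A[0][0] + B[0][0] = 0 + -2 = -2, A[0][1] + B[1][0] = -4 + 5 = 1) = -2 (attained at k = 0)
  C[0][1] = min over k of (A[0][0] + B[0][1] = 0 + 9 = 9, A[0][1] + B[1][1] = -4 + 1 = -3) = -3 (attained at k = 1)
  C[1][0] = min over k of (A[1][0] + B[0][0] = -1 + -2 = -3, A[1][1] + B[1][0] = 1 + 5 = 6) = -3 (attained at k = 0)
  C[1][1] = min over k of (A[1][0] + B[0][1] = -1 + 9 = 8, A[1][1] + B[1][1] = 1 + 1 = 2) = 2 (attained at k = 1)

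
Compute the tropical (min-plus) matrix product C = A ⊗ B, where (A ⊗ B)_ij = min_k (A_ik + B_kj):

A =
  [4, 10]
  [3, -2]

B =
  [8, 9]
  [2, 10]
A ⊗ B =
  [12, 13]
  [0, 8]

Apply the min-plus product entry-by-entry:
  C[0][0] = min over k of (A[0][0] + B[0][0] = 4 + 8 = 12, A[0][1] + B[1][0] = 10 + 2 = 12) = 12 (attained at k = 0)
  C[0][1] = min over k of (A[0][0] + B[0][1] = 4 + 9 = 13, A[0][1] + B[1][1] = 10 + 10 = 20) = 13 (attained at k = 0)
  C[1][0] = min over k of (A[1][0] + B[0][0] = 3 + 8 = 11, A[1][1] + B[1][0] = -2 + 2 = 0) = 0 (attained at k = 1)
  C[1][1] = min over k of (A[1][0] + B[0][1] = 3 + 9 = 12, A[1][1] + B[1][1] = -2 + 10 = 8) = 8 (attained at k = 1)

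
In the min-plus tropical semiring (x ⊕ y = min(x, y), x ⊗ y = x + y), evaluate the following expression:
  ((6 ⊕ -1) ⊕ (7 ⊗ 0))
((6 ⊕ -1) ⊕ (7 ⊗ 0)) = -1

Expand innermost to outermost. Recall ⊕ takes the minimum of its arguments and ⊗ takes their sum. Working out the expression ((6 ⊕ -1) ⊕ (7 ⊗ 0)) gives -1.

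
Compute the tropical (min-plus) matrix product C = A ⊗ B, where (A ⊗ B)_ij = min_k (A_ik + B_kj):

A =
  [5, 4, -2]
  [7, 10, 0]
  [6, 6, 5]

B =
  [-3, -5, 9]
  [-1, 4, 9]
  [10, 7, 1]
A ⊗ B =
  [2, 0, -1]
  [4, 2, 1]
  [3, 1, 6]

Apply the min-plus product entry-by-entry:
  C[0][0] = min over k of (A[0][0] + B[0][0] = 5 + -3 = 2, A[0][1] + B[1][0] = 4 + -1 = 3, A[0][2] + B[2][0] = -2 + 10 = 8) = 2 (attained at k = 0)
  C[0][1] = min over k of (A[0][0] + B[0][1] = 5 + -5 = 0, A[0][1] + B[1][1] = 4 + 4 = 8, A[0][2] + B[2][1] = -2 + 7 = 5) = 0 (attained at k = 0)
  C[0][2] = min over k of (A[0][0] + B[0][2] = 5 + 9 = 14, A[0][1] + B[1][2] = 4 + 9 = 13, A[0][2] + B[2][2] = -2 + 1 = -1) = -1 (attained at k = 2)
  C[1][0] = min over k of (A[1][0] + B[0][0] = 7 + -3 = 4, A[1][1] + B[1][0] = 10 + -1 = 9, A[1][2] + B[2][0] = 0 + 10 = 10) = 4 (attained at k = 0)
  C[1][1] = min over k of (A[1][0] + B[0][1] = 7 + -5 = 2, A[1][1] + B[1][1] = 10 + 4 = 14, A[1][2] + B[2][1] = 0 + 7 = 7) = 2 (attained at k = 0)
  C[1][2] = min over k of (A[1][0] + B[0][2] = 7 + 9 = 16, A[1][1] + B[1][2] = 10 + 9 = 19, A[1][2] + B[2][2] = 0 + 1 = 1) = 1 (attained at k = 2)
  C[2][0] = min over k of (A[2][0] + B[0][0] = 6 + -3 = 3, A[2][1] + B[1][0] = 6 + -1 = 5, A[2][2] + B[2][0] = 5 + 10 = 15) = 3 (attained at k = 0)
  C[2][1] = min over k of (A[2][0] + B[0][1] = 6 + -5 = 1, A[2][1] + B[1][1] = 6 + 4 = 10, A[2][2] + B[2][1] = 5 + 7 = 12) = 1 (attained at k = 0)
  C[2][2] = min over k of (A[2][0] + B[0][2] = 6 + 9 = 15, A[2][1] + B[1][2] = 6 + 9 = 15, A[2][2] + B[2][2] = 5 + 1 = 6) = 6 (attained at k = 2)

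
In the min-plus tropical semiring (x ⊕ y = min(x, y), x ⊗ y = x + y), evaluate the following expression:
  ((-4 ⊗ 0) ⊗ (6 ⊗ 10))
((-4 ⊗ 0) ⊗ (6 ⊗ 10)) = 12

Expand innermost to outermost. Recall ⊕ takes the minimum of its arguments and ⊗ takes their sum. Working out the expression ((-4 ⊗ 0) ⊗ (6 ⊗ 10)) gives 12.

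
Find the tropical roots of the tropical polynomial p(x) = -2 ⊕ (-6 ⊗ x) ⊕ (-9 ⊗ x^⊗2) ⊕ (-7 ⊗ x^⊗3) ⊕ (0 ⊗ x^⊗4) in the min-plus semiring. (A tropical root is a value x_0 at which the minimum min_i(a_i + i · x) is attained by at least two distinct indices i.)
Roots: {-7, -2, 3, 4}

Each tropical root is a break point of the lower envelope of the lines y = a_i + i · x (there are 5 lines, with slopes 0, 1, ..., 4). Only the lines that attain the minimum somewhere contribute to roots; other lines are dominated. Here the surviving (envelope) indices are i = 4, i = 3, i = 2, i = 1, i = 0.
Intersections between consecutive envelope lines give the roots: for adjacent envelope indices i < j the intersection is x = (a_i − a_j) / (j − i). Reading off the sorted break points: {-7, -2, 3, 4}.
Verification: at each break x_0, at least two indices attain the minimum of min_i(a_i + i · x_0).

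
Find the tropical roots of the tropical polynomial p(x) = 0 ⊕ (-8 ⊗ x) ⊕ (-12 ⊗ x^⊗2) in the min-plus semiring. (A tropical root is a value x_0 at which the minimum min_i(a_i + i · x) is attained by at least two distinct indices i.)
Roots: {4, 8}

Each tropical root is a break point of the lower envelope of the lines y = a_i + i · x (there are 3 lines, with slopes 0, 1, ..., 2). Only the lines that attain the minimum somewhere contribute to roots; other lines are dominated. Here the surviving (envelope) indices are i = 2, i = 1, i = 0.
Intersections between consecutive envelope lines give the roots: for adjacent envelope indices i < j the intersection is x = (a_i − a_j) / (j − i). Reading off the sorted break points: {4, 8}.
Verification: at each break x_0, at least two indices attain the minimum of min_i(a_i + i · x_0).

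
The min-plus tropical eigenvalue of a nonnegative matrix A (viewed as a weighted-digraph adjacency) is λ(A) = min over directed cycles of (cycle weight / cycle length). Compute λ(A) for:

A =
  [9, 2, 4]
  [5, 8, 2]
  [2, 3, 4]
λ(A) = 2

Enumerate directed cycles and compute their means (weight / length). Sample:
  cycle 0 → 0: weight = 9, length = 1, mean = 9/1 ≈ 9.000
  cycle 1 → 1: weight = 8, length = 1, mean = 8/1 ≈ 8.000
  cycle 2 → 2: weight = 4, length = 1, mean = 4/1 ≈ 4.000
  cycle 0 → 1 → 0: weight = 7, length = 2, mean = 7/2 ≈ 3.500
  cycle 0 → 2 → 0: weight = 6, length = 2, mean = 6/2 ≈ 3.000
  cycle 1 → 0 → 1: weight = 7, length = 2, mean = 7/2 ≈ 3.500
Minimum mean = 2.000, attained e.g. along the cycle 0 → 1 → 2 → 0 with weight 6 and length 3. So λ(A) = 6/3 = 2.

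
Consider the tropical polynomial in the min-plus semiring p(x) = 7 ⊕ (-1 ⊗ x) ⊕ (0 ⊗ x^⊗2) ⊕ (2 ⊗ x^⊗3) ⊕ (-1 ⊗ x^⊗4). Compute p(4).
p(4) = 3

A tropical monomial a ⊗ x^⊗i evaluates to a + i · x. Evaluating each term at x = 4:
  Term 0 contributes 7 + 0 · 4 = 7
  Term 1 contributes -1 + 1 · 4 = 3
  Term 2 contributes 0 + 2 · 4 = 8
  Term 3 contributes 2 + 3 · 4 = 14
  Term 4 contributes -1 + 4 · 4 = 15
p(4) = ⊕ of these = min[7, 3, 8, 14, 15] = 3.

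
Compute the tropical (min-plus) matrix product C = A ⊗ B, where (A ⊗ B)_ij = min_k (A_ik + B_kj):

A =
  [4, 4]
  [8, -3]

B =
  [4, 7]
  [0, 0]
A ⊗ B =
  [4, 4]
  [-3, -3]

Apply the min-plus product entry-by-entry:
  C[0][0] = min over k of (A[0][0] + B[0][0] = 4 + 4 = 8, A[0][1] + B[1][0] = 4 + 0 = 4) = 4 (attained at k = 1)
  C[0][1] = min over k of (A[0][0] + B[0][1] = 4 + 7 = 11, A[0][1] + B[1][1] = 4 + 0 = 4) = 4 (attained at k = 1)
  C[1][0] = min over k of (A[1][0] + B[0][0] = 8 + 4 = 12, A[1][1] + B[1][0] = -3 + 0 = -3) = -3 (attained at k = 1)
  C[1][1] = min over k of (A[1][0] + B[0][1] = 8 + 7 = 15, A[1][1] + B[1][1] = -3 + 0 = -3) = -3 (attained at k = 1)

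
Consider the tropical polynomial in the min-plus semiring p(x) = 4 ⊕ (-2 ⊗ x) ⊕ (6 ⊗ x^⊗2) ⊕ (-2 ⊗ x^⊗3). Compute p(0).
p(0) = -2

A tropical monomial a ⊗ x^⊗i evaluates to a + i · x. Evaluating each term at x = 0:
  Term 0 contributes 4 + 0 · 0 = 4
  Term 1 contributes -2 + 1 · 0 = -2
  Term 2 contributes 6 + 2 · 0 = 6
  Term 3 contributes -2 + 3 · 0 = -2
p(0) = ⊕ of these = min[4, -2, 6, -2] = -2.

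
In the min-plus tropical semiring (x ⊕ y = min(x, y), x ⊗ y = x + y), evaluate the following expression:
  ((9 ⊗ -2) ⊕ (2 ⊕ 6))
((9 ⊗ -2) ⊕ (2 ⊕ 6)) = 2

Expand innermost to outermost. Recall ⊕ takes the minimum of its arguments and ⊗ takes their sum. Working out the expression ((9 ⊗ -2) ⊕ (2 ⊕ 6)) gives 2.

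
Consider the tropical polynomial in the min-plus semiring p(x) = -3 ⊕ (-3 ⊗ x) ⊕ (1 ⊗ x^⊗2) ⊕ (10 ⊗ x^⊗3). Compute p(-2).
p(-2) = -5

A tropical monomial a ⊗ x^⊗i evaluates to a + i · x. Evaluating each term at x = -2:
  Term 0 contributes -3 + 0 · -2 = -3
  Term 1 contributes -3 + 1 · -2 = -5
  Term 2 contributes 1 + 2 · -2 = -3
  Term 3 contributes 10 + 3 · -2 = 4
p(-2) = ⊕ of these = min[-3, -5, -3, 4] = -5.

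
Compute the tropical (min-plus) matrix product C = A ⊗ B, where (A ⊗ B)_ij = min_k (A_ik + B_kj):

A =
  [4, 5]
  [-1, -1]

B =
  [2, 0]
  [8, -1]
A ⊗ B =
  [6, 4]
  [1, -2]

Apply the min-plus product entry-by-entry:
  C[0][0] = min over k of (A[0][0] + B[0][0] = 4 + 2 = 6, A[0][1] + B[1][0] = 5 + 8 = 13) = 6 (attained at k = 0)
  C[0][1] = min over k of (A[0][0] + B[0][1] = 4 + 0 = 4, A[0][1] + B[1][1] = 5 + -1 = 4) = 4 (attained at k = 0)
  C[1][0] = min over k of (A[1][0] + B[0][0] = -1 + 2 = 1, A[1][1] + B[1][0] = -1 + 8 = 7) = 1 (attained at k = 0)
  C[1][1] = min over k of (A[1][0] + B[0][1] = -1 + 0 = -1, A[1][1] + B[1][1] = -1 + -1 = -2) = -2 (attained at k = 1)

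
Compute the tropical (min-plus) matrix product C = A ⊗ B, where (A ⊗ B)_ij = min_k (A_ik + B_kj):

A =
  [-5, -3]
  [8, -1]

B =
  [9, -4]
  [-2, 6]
A ⊗ B =
  [-5, -9]
  [-3, 4]

Apply the min-plus product entry-by-entry:
  C[0][0] = min over k of (A[0][0] + B[0][0] = -5 + 9 = 4, A[0][1] + B[1][0] = -3 + -2 = -5) = -5 (attained at k = 1)
  C[0][1] = min over k of (A[0][0] + B[0][1] = -5 + -4 = -9, A[0][1] + B[1][1] = -3 + 6 = 3) = -9 (attained at k = 0)
  C[1][0] = min over k of (A[1][0] + B[0][0] = 8 + 9 = 17, A[1][1] + B[1][0] = -1 + -2 = -3) = -3 (attained at k = 1)
  C[1][1] = min over k of (A[1][0] + B[0][1] = 8 + -4 = 4, A[1][1] + B[1][1] = -1 + 6 = 5) = 4 (attained at k = 0)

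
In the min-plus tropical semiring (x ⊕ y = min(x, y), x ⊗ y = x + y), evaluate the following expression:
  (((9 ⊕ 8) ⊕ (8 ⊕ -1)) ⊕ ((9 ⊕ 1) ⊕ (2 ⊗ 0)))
(((9 ⊕ 8) ⊕ (8 ⊕ -1)) ⊕ ((9 ⊕ 1) ⊕ (2 ⊗ 0))) = -1

Expand innermost to outermost. Recall ⊕ takes the minimum of its arguments and ⊗ takes their sum. Working out the expression (((9 ⊕ 8) ⊕ (8 ⊕ -1)) ⊕ ((9 ⊕ 1) ⊕ (2 ⊗ 0))) gives -1.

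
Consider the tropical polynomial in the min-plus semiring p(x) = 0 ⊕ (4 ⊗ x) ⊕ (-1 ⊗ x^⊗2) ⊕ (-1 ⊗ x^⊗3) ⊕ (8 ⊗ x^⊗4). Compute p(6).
p(6) = 0

A tropical monomial a ⊗ x^⊗i evaluates to a + i · x. Evaluating each term at x = 6:
  Term 0 contributes 0 + 0 · 6 = 0
  Term 1 contributes 4 + 1 · 6 = 10
  Term 2 contributes -1 + 2 · 6 = 11
  Term 3 contributes -1 + 3 · 6 = 17
  Term 4 contributes 8 + 4 · 6 = 32
p(6) = ⊕ of these = min[0, 10, 11, 17, 32] = 0.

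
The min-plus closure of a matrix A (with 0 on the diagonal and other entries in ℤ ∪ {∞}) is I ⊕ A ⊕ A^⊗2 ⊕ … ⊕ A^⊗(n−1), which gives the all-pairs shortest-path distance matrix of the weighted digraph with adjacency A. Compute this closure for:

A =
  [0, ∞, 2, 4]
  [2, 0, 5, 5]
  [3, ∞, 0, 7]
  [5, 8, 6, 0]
Closure =
  [0, 12, 2, 4]
  [2, 0, 4, 5]
  [3, 15, 0, 7]
  [5, 8, 6, 0]

This is the Floyd-Warshall all-pairs shortest-path computation. For each intermediate vertex k = 0, 1, …, 3, update dist[i][j] ← min(dist[i][j], dist[i][k] + dist[k][j]). The final matrix gives, for each (i, j), the minimum total weight of any directed path from i to j (possibly empty when i = j).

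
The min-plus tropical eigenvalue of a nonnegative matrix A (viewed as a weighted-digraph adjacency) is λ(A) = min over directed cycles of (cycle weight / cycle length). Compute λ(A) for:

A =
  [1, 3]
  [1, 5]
λ(A) = 1

Enumerate directed cycles and compute their means (weight / length). Sample:
  cycle 0 → 0: weight = 1, length = 1, mean = 1/1 ≈ 1.000
  cycle 1 → 1: weight = 5, length = 1, mean = 5/1 ≈ 5.000
  cycle 0 → 1 → 0: weight = 4, length = 2, mean = 4/2 ≈ 2.000
  cycle 1 → 0 → 1: weight = 4, length = 2, mean = 4/2 ≈ 2.000
Minimum mean = 1.000, attained e.g. along the cycle 0 → 0 with weight 1 and length 1. So λ(A) = 1/1 = 1.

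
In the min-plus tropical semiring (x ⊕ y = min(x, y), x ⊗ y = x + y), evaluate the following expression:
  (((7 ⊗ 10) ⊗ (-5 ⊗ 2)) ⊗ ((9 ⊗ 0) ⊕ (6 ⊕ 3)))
(((7 ⊗ 10) ⊗ (-5 ⊗ 2)) ⊗ ((9 ⊗ 0) ⊕ (6 ⊕ 3))) = 17

Expand innermost to outermost. Recall ⊕ takes the minimum of its arguments and ⊗ takes their sum. Working out the expression (((7 ⊗ 10) ⊗ (-5 ⊗ 2)) ⊗ ((9 ⊗ 0) ⊕ (6 ⊕ 3))) gives 17.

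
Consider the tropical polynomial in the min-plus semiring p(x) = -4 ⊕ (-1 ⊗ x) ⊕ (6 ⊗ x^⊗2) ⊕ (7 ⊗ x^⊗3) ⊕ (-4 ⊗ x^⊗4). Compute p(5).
p(5) = -4

A tropical monomial a ⊗ x^⊗i evaluates to a + i · x. Evaluating each term at x = 5:
  Term 0 contributes -4 + 0 · 5 = -4
  Term 1 contributes -1 + 1 · 5 = 4
  Term 2 contributes 6 + 2 · 5 = 16
  Term 3 contributes 7 + 3 · 5 = 22
  Term 4 contributes -4 + 4 · 5 = 16
p(5) = ⊕ of these = min[-4, 4, 16, 22, 16] = -4.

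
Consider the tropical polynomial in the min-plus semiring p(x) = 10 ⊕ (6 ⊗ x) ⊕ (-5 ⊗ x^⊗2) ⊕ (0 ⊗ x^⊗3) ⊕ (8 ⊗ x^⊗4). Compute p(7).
p(7) = 9

A tropical monomial a ⊗ x^⊗i evaluates to a + i · x. Evaluating each term at x = 7:
  Term 0 contributes 10 + 0 · 7 = 10
  Term 1 contributes 6 + 1 · 7 = 13
  Term 2 contributes -5 + 2 · 7 = 9
  Term 3 contributes 0 + 3 · 7 = 21
  Term 4 contributes 8 + 4 · 7 = 36
p(7) = ⊕ of these = min[10, 13, 9, 21, 36] = 9.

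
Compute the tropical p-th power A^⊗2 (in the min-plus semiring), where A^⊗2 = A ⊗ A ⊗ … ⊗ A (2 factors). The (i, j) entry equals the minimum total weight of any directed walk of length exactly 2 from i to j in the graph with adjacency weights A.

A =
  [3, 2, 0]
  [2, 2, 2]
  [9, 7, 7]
A^⊗2 =
  [4, 4, 3]
  [4, 4, 2]
  [9, 9, 9]

Each entry (A^⊗2)_ij equals the minimum over all length-2 walks i = v_0 → v_1 → … → v_2 = j of Σ_t A[v_t][v_{t+1}]. For example, for (i, j) = (0, 2) we minimise over 3 possible intermediate vertex sequences; the minimum is 3, attained along the walk 0 → 0 → 2.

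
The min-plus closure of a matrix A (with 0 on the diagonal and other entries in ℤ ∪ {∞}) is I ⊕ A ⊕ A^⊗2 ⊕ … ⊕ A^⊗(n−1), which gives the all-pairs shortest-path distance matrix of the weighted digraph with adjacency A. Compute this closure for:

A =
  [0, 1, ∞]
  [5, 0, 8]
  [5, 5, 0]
Closure =
  [0, 1, 9]
  [5, 0, 8]
  [5, 5, 0]

This is the Floyd-Warshall all-pairs shortest-path computation. For each intermediate vertex k = 0, 1, …, 2, update dist[i][j] ← min(dist[i][j], dist[i][k] + dist[k][j]). The final matrix gives, for each (i, j), the minimum total weight of any directed path from i to j (possibly empty when i = j).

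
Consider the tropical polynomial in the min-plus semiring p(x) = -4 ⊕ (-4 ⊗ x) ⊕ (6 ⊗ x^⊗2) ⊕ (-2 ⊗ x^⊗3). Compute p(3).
p(3) = -4

A tropical monomial a ⊗ x^⊗i evaluates to a + i · x. Evaluating each term at x = 3:
  Term 0 contributes -4 + 0 · 3 = -4
  Term 1 contributes -4 + 1 · 3 = -1
  Term 2 contributes 6 + 2 · 3 = 12
  Term 3 contributes -2 + 3 · 3 = 7
p(3) = ⊕ of these = min[-4, -1, 12, 7] = -4.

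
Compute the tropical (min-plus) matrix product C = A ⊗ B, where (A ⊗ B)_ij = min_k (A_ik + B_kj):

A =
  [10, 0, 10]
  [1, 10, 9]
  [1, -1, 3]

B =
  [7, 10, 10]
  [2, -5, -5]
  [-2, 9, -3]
A ⊗ B =
  [2, -5, -5]
  [7, 5, 5]
  [1, -6, -6]

Apply the min-plus product entry-by-entry:
  C[0][0] = min over k of (A[0][0] + B[0][0] = 10 + 7 = 17, A[0][1] + B[1][0] = 0 + 2 = 2, A[0][2] + B[2][0] = 10 + -2 = 8) = 2 (attained at k = 1)
  C[0][1] = min over k of (A[0][0] + B[0][1] = 10 + 10 = 20, A[0][1] + B[1][1] = 0 + -5 = -5, A[0][2] + B[2][1] = 10 + 9 = 19) = -5 (attained at k = 1)
  C[0][2] = min over k of (A[0][0] + B[0][2] = 10 + 10 = 20, A[0][1] + B[1][2] = 0 + -5 = -5, A[0][2] + B[2][2] = 10 + -3 = 7) = -5 (attained at k = 1)
  C[1][0] = min over k of (A[1][0] + B[0][0] = 1 + 7 = 8, A[1][1] + B[1][0] = 10 + 2 = 12, A[1][2] + B[2][0] = 9 + -2 = 7) = 7 (attained at k = 2)
  C[1][1] = min over k of (A[1][0] + B[0][1] = 1 + 10 = 11, A[1][1] + B[1][1] = 10 + -5 = 5, A[1][2] + B[2][1] = 9 + 9 = 18) = 5 (attained at k = 1)
  C[1][2] = min over k of (A[1][0] + B[0][2] = 1 + 10 = 11, A[1][1] + B[1][2] = 10 + -5 = 5, A[1][2] + B[2][2] = 9 + -3 = 6) = 5 (attained at k = 1)
  C[2][0] = min over k of (A[2][0] + B[0][0] = 1 + 7 = 8, A[2][1] + B[1][0] = -1 + 2 = 1, A[2][2] + B[2][0] = 3 + -2 = 1) = 1 (attained at k = 1)
  C[2][1] = min over k of (A[2][0] + B[0][1] = 1 + 10 = 11, A[2][1] + B[1][1] = -1 + -5 = -6, A[2][2] + B[2][1] = 3 + 9 = 12) = -6 (attained at k = 1)
  C[2][2] = min over k of (A[2][0] + B[0][2] = 1 + 10 = 11, A[2][1] + B[1][2] = -1 + -5 = -6, A[2][2] + B[2][2] = 3 + -3 = 0) = -6 (attained at k = 1)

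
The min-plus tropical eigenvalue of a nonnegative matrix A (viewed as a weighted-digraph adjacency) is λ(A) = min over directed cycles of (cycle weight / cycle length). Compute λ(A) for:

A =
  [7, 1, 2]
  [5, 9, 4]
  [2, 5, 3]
λ(A) = 2

Enumerate directed cycles and compute their means (weight / length). Sample:
  cycle 0 → 0: weight = 7, length = 1, mean = 7/1 ≈ 7.000
  cycle 1 → 1: weight = 9, length = 1, mean = 9/1 ≈ 9.000
  cycle 2 → 2: weight = 3, length = 1, mean = 3/1 ≈ 3.000
  cycle 0 → 1 → 0: weight = 6, length = 2, mean = 6/2 ≈ 3.000
  cycle 0 → 2 → 0: weight = 4, length = 2, mean = 4/2 ≈ 2.000
  cycle 1 → 0 → 1: weight = 6, length = 2, mean = 6/2 ≈ 3.000
Minimum mean = 2.000, attained e.g. along the cycle 0 → 2 → 0 with weight 4 and length 2. So λ(A) = 4/2 = 2.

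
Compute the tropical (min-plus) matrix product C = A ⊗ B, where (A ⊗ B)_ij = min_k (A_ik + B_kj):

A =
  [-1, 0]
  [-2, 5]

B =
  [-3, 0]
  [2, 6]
A ⊗ B =
  [-4, -1]
  [-5, -2]

Apply the min-plus product entry-by-entry:
  C[0][0] = min over k of (A[0][0] + B[0][0] = -1 + -3 = -4, A[0][1] + B[1][0] = 0 + 2 = 2) = -4 (attained at k = 0)
  C[0][1] = min over k of (A[0][0] + B[0][1] = -1 + 0 = -1, A[0][1] + B[1][1] = 0 + 6 = 6) = -1 (attained at k = 0)
  C[1][0] = min over k of (A[1][0] + B[0][0] = -2 + -3 = -5, A[1][1] + B[1][0] = 5 + 2 = 7) = -5 (attained at k = 0)
  C[1][1] = min over k of (A[1][0] + B[0][1] = -2 + 0 = -2, A[1][1] + B[1][1] = 5 + 6 = 11) = -2 (attained at k = 0)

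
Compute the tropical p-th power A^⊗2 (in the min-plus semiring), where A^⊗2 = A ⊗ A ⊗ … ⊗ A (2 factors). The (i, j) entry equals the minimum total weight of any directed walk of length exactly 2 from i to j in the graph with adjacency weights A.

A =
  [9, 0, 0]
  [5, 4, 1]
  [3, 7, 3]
A^⊗2 =
  [3, 4, 1]
  [4, 5, 4]
  [6, 3, 3]

Each entry (A^⊗2)_ij equals the minimum over all length-2 walks i = v_0 → v_1 → … → v_2 = j of Σ_t A[v_t][v_{t+1}]. For example, for (i, j) = (0, 2) we minimise over 3 possible intermediate vertex sequences; the minimum is 1, attained along the walk 0 → 1 → 2.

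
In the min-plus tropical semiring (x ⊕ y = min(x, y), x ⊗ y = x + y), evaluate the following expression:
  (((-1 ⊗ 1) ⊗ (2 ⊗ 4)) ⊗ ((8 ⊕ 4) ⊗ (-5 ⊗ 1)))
(((-1 ⊗ 1) ⊗ (2 ⊗ 4)) ⊗ ((8 ⊕ 4) ⊗ (-5 ⊗ 1))) = 6

Expand innermost to outermost. Recall ⊕ takes the minimum of its arguments and ⊗ takes their sum. Working out the expression (((-1 ⊗ 1) ⊗ (2 ⊗ 4)) ⊗ ((8 ⊕ 4) ⊗ (-5 ⊗ 1))) gives 6.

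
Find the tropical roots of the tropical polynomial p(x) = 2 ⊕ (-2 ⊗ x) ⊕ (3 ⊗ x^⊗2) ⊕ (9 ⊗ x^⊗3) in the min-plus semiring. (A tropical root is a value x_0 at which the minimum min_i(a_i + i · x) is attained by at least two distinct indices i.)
Roots: {-6, -5, 4}

Each tropical root is a break point of the lower envelope of the lines y = a_i + i · x (there are 4 lines, with slopes 0, 1, ..., 3). Only the lines that attain the minimum somewhere contribute to roots; other lines are dominated. Here the surviving (envelope) indices are i = 3, i = 2, i = 1, i = 0.
Intersections between consecutive envelope lines give the roots: for adjacent envelope indices i < j the intersection is x = (a_i − a_j) / (j − i). Reading off the sorted break points: {-6, -5, 4}.
Verification: at each break x_0, at least two indices attain the minimum of min_i(a_i + i · x_0).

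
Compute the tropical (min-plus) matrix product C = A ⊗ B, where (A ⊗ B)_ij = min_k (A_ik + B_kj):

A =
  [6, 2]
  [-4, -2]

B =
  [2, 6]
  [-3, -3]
A ⊗ B =
  [-1, -1]
  [-5, -5]

Apply the min-plus product entry-by-entry:
  C[0][0] = min over k of (A[0][0] + B[0][0] = 6 + 2 = 8, A[0][1] + B[1][0] = 2 + -3 = -1) = -1 (attained at k = 1)
  C[0][1] = min over k of (A[0][0] + B[0][1] = 6 + 6 = 12, A[0][1] + B[1][1] = 2 + -3 = -1) = -1 (attained at k = 1)
  C[1][0] = min over k of (A[1][0] + B[0][0] = -4 + 2 = -2, A[1][1] + B[1][0] = -2 + -3 = -5) = -5 (attained at k = 1)
  C[1][1] = min over k of (A[1][0] + B[0][1] = -4 + 6 = 2, A[1][1] + B[1][1] = -2 + -3 = -5) = -5 (attained at k = 1)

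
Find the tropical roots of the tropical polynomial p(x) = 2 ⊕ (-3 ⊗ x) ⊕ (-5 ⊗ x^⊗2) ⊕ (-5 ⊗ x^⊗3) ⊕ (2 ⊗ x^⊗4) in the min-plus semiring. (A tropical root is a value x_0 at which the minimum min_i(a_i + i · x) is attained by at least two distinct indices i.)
Roots: {-7, 0, 2, 5}

Each tropical root is a break point of the lower envelope of the lines y = a_i + i · x (there are 5 lines, with slopes 0, 1, ..., 4). Only the lines that attain the minimum somewhere contribute to roots; other lines are dominated. Here the surviving (envelope) indices are i = 4, i = 3, i = 2, i = 1, i = 0.
Intersections between consecutive envelope lines give the roots: for adjacent envelope indices i < j the intersection is x = (a_i − a_j) / (j − i). Reading off the sorted break points: {-7, 0, 2, 5}.
Verification: at each break x_0, at least two indices attain the minimum of min_i(a_i + i · x_0).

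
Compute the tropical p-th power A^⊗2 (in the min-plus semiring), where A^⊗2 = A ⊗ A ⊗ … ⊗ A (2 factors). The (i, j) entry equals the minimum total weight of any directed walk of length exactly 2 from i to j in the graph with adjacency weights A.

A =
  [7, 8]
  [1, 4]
A^⊗2 =
  [9, 12]
  [5, 8]

Each entry (A^⊗2)_ij equals the minimum over all length-2 walks i = v_0 → v_1 → … → v_2 = j of Σ_t A[v_t][v_{t+1}]. For example, for (i, j) = (0, 1) we minimise over 2 possible intermediate vertex sequences; the minimum is 12, attained along the walk 0 → 1 → 1.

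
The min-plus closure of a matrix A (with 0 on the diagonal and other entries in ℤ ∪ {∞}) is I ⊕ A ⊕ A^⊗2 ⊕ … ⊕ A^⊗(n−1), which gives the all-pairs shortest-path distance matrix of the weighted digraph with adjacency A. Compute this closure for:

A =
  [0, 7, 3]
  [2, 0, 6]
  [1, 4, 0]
Closure =
  [0, 7, 3]
  [2, 0, 5]
  [1, 4, 0]

This is the Floyd-Warshall all-pairs shortest-path computation. For each intermediate vertex k = 0, 1, …, 2, update dist[i][j] ← min(dist[i][j], dist[i][k] + dist[k][j]). The final matrix gives, for each (i, j), the minimum total weight of any directed path from i to j (possibly empty when i = j).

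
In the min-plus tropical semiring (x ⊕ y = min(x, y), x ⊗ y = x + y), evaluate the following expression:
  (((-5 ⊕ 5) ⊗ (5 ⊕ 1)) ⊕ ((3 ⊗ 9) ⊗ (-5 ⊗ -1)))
(((-5 ⊕ 5) ⊗ (5 ⊕ 1)) ⊕ ((3 ⊗ 9) ⊗ (-5 ⊗ -1))) = -4

Expand innermost to outermost. Recall ⊕ takes the minimum of its arguments and ⊗ takes their sum. Working out the expression (((-5 ⊕ 5) ⊗ (5 ⊕ 1)) ⊕ ((3 ⊗ 9) ⊗ (-5 ⊗ -1))) gives -4.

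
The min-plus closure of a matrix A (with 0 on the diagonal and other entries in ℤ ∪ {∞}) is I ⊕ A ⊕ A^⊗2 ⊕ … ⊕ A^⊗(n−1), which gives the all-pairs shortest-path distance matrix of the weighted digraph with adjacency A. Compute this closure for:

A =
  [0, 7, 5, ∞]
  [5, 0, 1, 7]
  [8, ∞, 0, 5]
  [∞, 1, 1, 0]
Closure =
  [0, 7, 5, 10]
  [5, 0, 1, 6]
  [8, 6, 0, 5]
  [6, 1, 1, 0]

This is the Floyd-Warshall all-pairs shortest-path computation. For each intermediate vertex k = 0, 1, …, 3, update dist[i][j] ← min(dist[i][j], dist[i][k] + dist[k][j]). The final matrix gives, for each (i, j), the minimum total weight of any directed path from i to j (possibly empty when i = j).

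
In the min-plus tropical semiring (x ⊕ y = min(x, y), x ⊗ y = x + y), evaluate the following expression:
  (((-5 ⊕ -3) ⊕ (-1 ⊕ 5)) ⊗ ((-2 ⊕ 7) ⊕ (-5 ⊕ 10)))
(((-5 ⊕ -3) ⊕ (-1 ⊕ 5)) ⊗ ((-2 ⊕ 7) ⊕ (-5 ⊕ 10))) = -10

Expand innermost to outermost. Recall ⊕ takes the minimum of its arguments and ⊗ takes their sum. Working out the expression (((-5 ⊕ -3) ⊕ (-1 ⊕ 5)) ⊗ ((-2 ⊕ 7) ⊕ (-5 ⊕ 10))) gives -10.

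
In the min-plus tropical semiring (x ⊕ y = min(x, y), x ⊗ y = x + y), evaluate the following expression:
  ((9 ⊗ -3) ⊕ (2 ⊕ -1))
((9 ⊗ -3) ⊕ (2 ⊕ -1)) = -1

Expand innermost to outermost. Recall ⊕ takes the minimum of its arguments and ⊗ takes their sum. Working out the expression ((9 ⊗ -3) ⊕ (2 ⊕ -1)) gives -1.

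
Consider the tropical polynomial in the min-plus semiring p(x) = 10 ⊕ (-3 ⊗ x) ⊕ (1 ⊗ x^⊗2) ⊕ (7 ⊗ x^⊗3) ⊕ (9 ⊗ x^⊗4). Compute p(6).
p(6) = 3

A tropical monomial a ⊗ x^⊗i evaluates to a + i · x. Evaluating each term at x = 6:
  Term 0 contributes 10 + 0 · 6 = 10
  Term 1 contributes -3 + 1 · 6 = 3
  Term 2 contributes 1 + 2 · 6 = 13
  Term 3 contributes 7 + 3 · 6 = 25
  Term 4 contributes 9 + 4 · 6 = 33
p(6) = ⊕ of these = min[10, 3, 13, 25, 33] = 3.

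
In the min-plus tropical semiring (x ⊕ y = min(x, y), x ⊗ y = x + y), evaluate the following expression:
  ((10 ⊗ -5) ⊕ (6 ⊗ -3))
((10 ⊗ -5) ⊕ (6 ⊗ -3)) = 3

Expand innermost to outermost. Recall ⊕ takes the minimum of its arguments and ⊗ takes their sum. Working out the expression ((10 ⊗ -5) ⊕ (6 ⊗ -3)) gives 3.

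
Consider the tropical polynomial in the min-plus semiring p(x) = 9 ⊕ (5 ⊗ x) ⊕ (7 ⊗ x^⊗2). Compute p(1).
p(1) = 6

A tropical monomial a ⊗ x^⊗i evaluates to a + i · x. Evaluating each term at x = 1:
  Term 0 contributes 9 + 0 · 1 = 9
  Term 1 contributes 5 + 1 · 1 = 6
  Term 2 contributes 7 + 2 · 1 = 9
p(1) = ⊕ of these = min[9, 6, 9] = 6.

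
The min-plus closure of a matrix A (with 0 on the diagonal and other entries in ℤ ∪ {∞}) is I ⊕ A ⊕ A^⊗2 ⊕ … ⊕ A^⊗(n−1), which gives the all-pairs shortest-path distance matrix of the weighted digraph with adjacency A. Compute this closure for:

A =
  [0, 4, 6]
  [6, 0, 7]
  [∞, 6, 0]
Closure =
  [0, 4, 6]
  [6, 0, 7]
  [12, 6, 0]

This is the Floyd-Warshall all-pairs shortest-path computation. For each intermediate vertex k = 0, 1, …, 2, update dist[i][j] ← min(dist[i][j], dist[i][k] + dist[k][j]). The final matrix gives, for each (i, j), the minimum total weight of any directed path from i to j (possibly empty when i = j).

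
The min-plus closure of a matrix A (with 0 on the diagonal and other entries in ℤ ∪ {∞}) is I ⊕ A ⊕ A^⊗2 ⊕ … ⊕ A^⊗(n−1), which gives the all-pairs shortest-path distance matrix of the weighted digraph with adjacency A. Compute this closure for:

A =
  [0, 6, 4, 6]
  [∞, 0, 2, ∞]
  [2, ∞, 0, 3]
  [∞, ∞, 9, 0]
Closure =
  [0, 6, 4, 6]
  [4, 0, 2, 5]
  [2, 8, 0, 3]
  [11, 17, 9, 0]

This is the Floyd-Warshall all-pairs shortest-path computation. For each intermediate vertex k = 0, 1, …, 3, update dist[i][j] ← min(dist[i][j], dist[i][k] + dist[k][j]). The final matrix gives, for each (i, j), the minimum total weight of any directed path from i to j (possibly empty when i = j).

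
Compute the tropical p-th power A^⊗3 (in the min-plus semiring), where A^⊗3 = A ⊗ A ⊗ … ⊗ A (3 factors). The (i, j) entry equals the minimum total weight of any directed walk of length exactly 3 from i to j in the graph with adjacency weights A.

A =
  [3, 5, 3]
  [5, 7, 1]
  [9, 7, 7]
A^⊗3 =
  [9, 11, 9]
  [11, 13, 9]
  [15, 15, 15]

Each entry (A^⊗3)_ij equals the minimum over all length-3 walks i = v_0 → v_1 → … → v_3 = j of Σ_t A[v_t][v_{t+1}]. For example, for (i, j) = (0, 2) we minimise over 9 possible intermediate vertex sequences; the minimum is 9, attained along the walk 0 → 0 → 0 → 2.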